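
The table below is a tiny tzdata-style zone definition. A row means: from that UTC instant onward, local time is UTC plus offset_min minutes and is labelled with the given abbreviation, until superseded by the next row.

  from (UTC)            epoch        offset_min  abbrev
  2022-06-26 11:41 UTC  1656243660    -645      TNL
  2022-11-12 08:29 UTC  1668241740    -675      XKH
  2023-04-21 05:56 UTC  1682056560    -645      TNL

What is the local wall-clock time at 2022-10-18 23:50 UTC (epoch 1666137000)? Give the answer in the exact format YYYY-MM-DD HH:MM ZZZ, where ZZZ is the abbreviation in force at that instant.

2022-10-18 13:05 TNL

Query: 2022-10-18 23:50 UTC
Rule 1/3 (TNL, -10:45): 2022-06-26 11:41 UTC ≤ query < 2022-11-12 08:29 UTC
23·60 + 50 - 645 = 785 min
785 = 0·1440 + 785; 785 = 13·60 + 5 → 13:05, same day
→ 2022-10-18 13:05 TNL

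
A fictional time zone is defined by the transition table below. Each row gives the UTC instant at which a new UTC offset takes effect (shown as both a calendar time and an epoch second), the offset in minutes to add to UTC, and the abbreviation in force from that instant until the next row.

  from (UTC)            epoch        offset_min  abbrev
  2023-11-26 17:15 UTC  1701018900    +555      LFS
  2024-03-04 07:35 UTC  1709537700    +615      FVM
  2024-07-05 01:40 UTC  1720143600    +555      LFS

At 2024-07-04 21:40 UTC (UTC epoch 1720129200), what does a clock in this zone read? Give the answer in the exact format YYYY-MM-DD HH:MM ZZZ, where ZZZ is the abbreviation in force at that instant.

Query: 2024-07-04 21:40 UTC
Rule 2/3 (FVM, +10:15): 2024-03-04 07:35 UTC ≤ query < 2024-07-05 01:40 UTC
21·60 + 40 + 615 = 1915 min
1915 = 1·1440 + 475; 475 = 7·60 + 55 → 07:55, 2024-07-04 + 1 day = 2024-07-05
→ 2024-07-05 07:55 FVM

2024-07-05 07:55 FVM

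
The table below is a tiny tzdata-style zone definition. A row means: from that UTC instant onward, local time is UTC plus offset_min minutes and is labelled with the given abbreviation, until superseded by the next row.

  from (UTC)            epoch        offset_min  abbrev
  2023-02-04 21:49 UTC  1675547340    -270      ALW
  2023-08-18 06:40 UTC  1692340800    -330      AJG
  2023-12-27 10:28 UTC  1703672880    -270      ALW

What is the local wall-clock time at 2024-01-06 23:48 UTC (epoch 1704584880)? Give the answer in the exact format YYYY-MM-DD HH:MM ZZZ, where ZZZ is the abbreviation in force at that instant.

2024-01-06 19:18 ALW

Query: 2024-01-06 23:48 UTC
Rule 3/3 (ALW, -04:30): 2023-12-27 10:28 UTC ≤ query < +∞
23·60 + 48 - 270 = 1158 min
1158 = 0·1440 + 1158; 1158 = 19·60 + 18 → 19:18, same day
→ 2024-01-06 19:18 ALW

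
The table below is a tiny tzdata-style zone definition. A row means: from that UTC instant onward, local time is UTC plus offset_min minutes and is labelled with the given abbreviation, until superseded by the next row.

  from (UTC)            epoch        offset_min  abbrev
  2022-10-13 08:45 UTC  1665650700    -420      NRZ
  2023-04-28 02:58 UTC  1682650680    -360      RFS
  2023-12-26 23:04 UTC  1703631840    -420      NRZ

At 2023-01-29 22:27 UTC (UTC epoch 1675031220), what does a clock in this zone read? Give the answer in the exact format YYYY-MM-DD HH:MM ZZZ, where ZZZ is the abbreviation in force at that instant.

Query: 2023-01-29 22:27 UTC
Rule 1/3 (NRZ, -07:00): 2022-10-13 08:45 UTC ≤ query < 2023-04-28 02:58 UTC
22·60 + 27 - 420 = 927 min
927 = 0·1440 + 927; 927 = 15·60 + 27 → 15:27, same day
→ 2023-01-29 15:27 NRZ

2023-01-29 15:27 NRZ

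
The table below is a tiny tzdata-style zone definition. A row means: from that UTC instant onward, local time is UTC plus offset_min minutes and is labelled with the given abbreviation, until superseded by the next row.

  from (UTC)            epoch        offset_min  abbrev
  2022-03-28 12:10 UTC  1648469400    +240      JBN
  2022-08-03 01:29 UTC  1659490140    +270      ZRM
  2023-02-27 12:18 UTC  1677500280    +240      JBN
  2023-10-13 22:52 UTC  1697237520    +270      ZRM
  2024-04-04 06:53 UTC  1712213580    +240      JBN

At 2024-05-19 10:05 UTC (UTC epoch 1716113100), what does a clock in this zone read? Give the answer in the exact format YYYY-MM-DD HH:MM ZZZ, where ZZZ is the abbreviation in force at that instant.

Query: 2024-05-19 10:05 UTC
Rule 5/5 (JBN, +04:00): 2024-04-04 06:53 UTC ≤ query < +∞
10·60 + 5 + 240 = 845 min
845 = 0·1440 + 845; 845 = 14·60 + 5 → 14:05, same day
→ 2024-05-19 14:05 JBN

2024-05-19 14:05 JBN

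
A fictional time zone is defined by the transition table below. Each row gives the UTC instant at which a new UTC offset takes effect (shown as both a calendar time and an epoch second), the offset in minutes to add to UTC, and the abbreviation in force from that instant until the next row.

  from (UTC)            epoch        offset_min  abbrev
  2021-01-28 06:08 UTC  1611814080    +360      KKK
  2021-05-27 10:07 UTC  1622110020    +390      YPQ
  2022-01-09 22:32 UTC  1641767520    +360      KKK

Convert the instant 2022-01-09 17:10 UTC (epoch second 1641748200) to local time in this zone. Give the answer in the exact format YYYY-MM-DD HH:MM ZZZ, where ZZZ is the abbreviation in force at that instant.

2022-01-09 23:40 YPQ

Query: 2022-01-09 17:10 UTC
Rule 2/3 (YPQ, +06:30): 2021-05-27 10:07 UTC ≤ query < 2022-01-09 22:32 UTC
17·60 + 10 + 390 = 1420 min
1420 = 0·1440 + 1420; 1420 = 23·60 + 40 → 23:40, same day
→ 2022-01-09 23:40 YPQ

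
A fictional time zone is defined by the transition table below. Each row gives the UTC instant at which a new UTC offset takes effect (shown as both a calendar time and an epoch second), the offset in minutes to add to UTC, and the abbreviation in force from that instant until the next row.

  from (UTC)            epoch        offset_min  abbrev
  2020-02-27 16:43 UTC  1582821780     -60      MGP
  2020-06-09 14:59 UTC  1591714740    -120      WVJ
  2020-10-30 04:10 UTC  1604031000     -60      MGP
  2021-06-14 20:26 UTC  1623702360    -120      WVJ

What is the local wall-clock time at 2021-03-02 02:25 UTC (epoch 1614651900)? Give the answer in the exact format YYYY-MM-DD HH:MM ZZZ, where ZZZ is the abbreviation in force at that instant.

Query: 2021-03-02 02:25 UTC
Rule 3/4 (MGP, -01:00): 2020-10-30 04:10 UTC ≤ query < 2021-06-14 20:26 UTC
2·60 + 25 - 60 = 85 min
85 = 0·1440 + 85; 85 = 1·60 + 25 → 01:25, same day
→ 2021-03-02 01:25 MGP

2021-03-02 01:25 MGP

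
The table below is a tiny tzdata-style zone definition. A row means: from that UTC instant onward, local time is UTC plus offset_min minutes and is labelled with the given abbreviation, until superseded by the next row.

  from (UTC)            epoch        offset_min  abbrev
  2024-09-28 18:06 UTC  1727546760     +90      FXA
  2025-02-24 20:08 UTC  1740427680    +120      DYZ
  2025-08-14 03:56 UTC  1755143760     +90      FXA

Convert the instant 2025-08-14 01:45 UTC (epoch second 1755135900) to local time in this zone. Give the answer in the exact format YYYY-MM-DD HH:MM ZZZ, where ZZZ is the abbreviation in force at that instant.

2025-08-14 03:45 DYZ

Query: 2025-08-14 01:45 UTC
Rule 2/3 (DYZ, +02:00): 2025-02-24 20:08 UTC ≤ query < 2025-08-14 03:56 UTC
1·60 + 45 + 120 = 225 min
225 = 0·1440 + 225; 225 = 3·60 + 45 → 03:45, same day
→ 2025-08-14 03:45 DYZ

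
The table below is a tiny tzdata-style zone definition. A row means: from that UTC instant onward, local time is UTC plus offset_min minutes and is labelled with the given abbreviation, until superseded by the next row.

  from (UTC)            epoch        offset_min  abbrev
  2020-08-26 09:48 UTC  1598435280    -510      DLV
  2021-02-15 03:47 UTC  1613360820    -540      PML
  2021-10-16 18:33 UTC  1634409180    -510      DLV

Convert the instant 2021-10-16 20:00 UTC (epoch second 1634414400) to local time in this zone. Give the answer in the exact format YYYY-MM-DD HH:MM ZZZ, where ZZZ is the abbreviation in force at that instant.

Query: 2021-10-16 20:00 UTC
Rule 3/3 (DLV, -08:30): 2021-10-16 18:33 UTC ≤ query < +∞
20·60 + 0 - 510 = 690 min
690 = 0·1440 + 690; 690 = 11·60 + 30 → 11:30, same day
→ 2021-10-16 11:30 DLV

2021-10-16 11:30 DLV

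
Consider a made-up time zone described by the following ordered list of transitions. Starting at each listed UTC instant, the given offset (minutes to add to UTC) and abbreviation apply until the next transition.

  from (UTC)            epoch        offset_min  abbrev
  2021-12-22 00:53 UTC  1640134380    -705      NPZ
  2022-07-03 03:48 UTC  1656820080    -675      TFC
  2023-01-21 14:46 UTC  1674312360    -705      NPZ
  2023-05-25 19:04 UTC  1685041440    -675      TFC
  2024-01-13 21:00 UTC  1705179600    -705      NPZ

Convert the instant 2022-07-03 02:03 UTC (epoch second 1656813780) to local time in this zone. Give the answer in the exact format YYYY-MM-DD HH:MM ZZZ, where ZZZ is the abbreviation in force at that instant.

Query: 2022-07-03 02:03 UTC
Rule 1/5 (NPZ, -11:45): 2021-12-22 00:53 UTC ≤ query < 2022-07-03 03:48 UTC
2·60 + 3 - 705 = -582 min
-582 = -1·1440 + 858; 858 = 14·60 + 18 → 14:18, 2022-07-03 - 1 day = 2022-07-02
→ 2022-07-02 14:18 NPZ

2022-07-02 14:18 NPZ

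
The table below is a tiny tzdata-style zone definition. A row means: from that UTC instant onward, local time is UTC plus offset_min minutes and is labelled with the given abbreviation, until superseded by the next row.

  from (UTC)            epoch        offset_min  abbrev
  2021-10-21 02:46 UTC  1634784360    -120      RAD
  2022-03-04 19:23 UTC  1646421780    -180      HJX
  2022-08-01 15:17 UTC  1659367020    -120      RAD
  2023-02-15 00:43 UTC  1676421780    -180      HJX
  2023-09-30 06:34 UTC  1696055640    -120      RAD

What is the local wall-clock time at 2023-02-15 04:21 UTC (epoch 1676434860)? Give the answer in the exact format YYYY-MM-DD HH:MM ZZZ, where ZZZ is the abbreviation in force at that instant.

Query: 2023-02-15 04:21 UTC
Rule 4/5 (HJX, -03:00): 2023-02-15 00:43 UTC ≤ query < 2023-09-30 06:34 UTC
4·60 + 21 - 180 = 81 min
81 = 0·1440 + 81; 81 = 1·60 + 21 → 01:21, same day
→ 2023-02-15 01:21 HJX

2023-02-15 01:21 HJX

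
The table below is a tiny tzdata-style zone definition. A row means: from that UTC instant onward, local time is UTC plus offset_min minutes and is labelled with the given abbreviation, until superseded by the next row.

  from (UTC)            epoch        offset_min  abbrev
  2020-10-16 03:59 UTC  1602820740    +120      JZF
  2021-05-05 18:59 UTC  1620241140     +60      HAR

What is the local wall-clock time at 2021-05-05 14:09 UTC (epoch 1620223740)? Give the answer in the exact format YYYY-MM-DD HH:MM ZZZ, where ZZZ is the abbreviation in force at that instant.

Query: 2021-05-05 14:09 UTC
Rule 1/2 (JZF, +02:00): 2020-10-16 03:59 UTC ≤ query < 2021-05-05 18:59 UTC
14·60 + 9 + 120 = 969 min
969 = 0·1440 + 969; 969 = 16·60 + 9 → 16:09, same day
→ 2021-05-05 16:09 JZF

2021-05-05 16:09 JZF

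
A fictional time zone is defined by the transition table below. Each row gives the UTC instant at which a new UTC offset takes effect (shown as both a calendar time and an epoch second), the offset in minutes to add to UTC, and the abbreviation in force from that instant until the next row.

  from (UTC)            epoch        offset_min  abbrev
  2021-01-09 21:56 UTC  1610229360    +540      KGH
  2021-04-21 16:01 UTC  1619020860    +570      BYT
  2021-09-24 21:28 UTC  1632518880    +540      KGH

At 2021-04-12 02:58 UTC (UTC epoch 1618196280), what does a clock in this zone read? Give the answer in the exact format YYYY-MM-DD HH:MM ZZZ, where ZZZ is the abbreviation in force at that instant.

2021-04-12 11:58 KGH

Query: 2021-04-12 02:58 UTC
Rule 1/3 (KGH, +09:00): 2021-01-09 21:56 UTC ≤ query < 2021-04-21 16:01 UTC
2·60 + 58 + 540 = 718 min
718 = 0·1440 + 718; 718 = 11·60 + 58 → 11:58, same day
→ 2021-04-12 11:58 KGH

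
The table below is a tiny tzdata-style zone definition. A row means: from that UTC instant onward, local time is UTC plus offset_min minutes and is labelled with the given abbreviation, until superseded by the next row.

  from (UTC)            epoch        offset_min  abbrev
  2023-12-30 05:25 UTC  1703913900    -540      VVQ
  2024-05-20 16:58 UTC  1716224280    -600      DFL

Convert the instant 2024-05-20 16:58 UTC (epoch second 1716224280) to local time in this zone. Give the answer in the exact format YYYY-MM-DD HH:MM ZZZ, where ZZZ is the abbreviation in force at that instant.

Query: 2024-05-20 16:58 UTC
Rule 2/2 (DFL, -10:00): 2024-05-20 16:58 UTC ≤ query < +∞
16·60 + 58 - 600 = 418 min
418 = 0·1440 + 418; 418 = 6·60 + 58 → 06:58, same day
→ 2024-05-20 06:58 DFL

2024-05-20 06:58 DFL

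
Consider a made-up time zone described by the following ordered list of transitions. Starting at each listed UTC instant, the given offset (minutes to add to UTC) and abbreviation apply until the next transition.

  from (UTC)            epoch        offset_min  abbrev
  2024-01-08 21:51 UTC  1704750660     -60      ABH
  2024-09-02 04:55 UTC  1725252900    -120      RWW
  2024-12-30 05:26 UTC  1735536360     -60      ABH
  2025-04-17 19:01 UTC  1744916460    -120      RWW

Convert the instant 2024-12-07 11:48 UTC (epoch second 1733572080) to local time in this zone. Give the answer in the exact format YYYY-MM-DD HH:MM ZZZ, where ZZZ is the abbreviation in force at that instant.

2024-12-07 09:48 RWW

Query: 2024-12-07 11:48 UTC
Rule 2/4 (RWW, -02:00): 2024-09-02 04:55 UTC ≤ query < 2024-12-30 05:26 UTC
11·60 + 48 - 120 = 588 min
588 = 0·1440 + 588; 588 = 9·60 + 48 → 09:48, same day
→ 2024-12-07 09:48 RWW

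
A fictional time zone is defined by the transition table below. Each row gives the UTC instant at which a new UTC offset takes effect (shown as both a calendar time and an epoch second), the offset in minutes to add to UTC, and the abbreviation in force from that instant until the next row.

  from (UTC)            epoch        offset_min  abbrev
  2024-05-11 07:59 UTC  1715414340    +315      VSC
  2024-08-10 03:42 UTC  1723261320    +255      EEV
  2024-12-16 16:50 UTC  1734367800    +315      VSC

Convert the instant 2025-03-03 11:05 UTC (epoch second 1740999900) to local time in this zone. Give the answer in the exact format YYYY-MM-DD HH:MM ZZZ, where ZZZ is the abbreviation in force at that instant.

2025-03-03 16:20 VSC

Query: 2025-03-03 11:05 UTC
Rule 3/3 (VSC, +05:15): 2024-12-16 16:50 UTC ≤ query < +∞
11·60 + 5 + 315 = 980 min
980 = 0·1440 + 980; 980 = 16·60 + 20 → 16:20, same day
→ 2025-03-03 16:20 VSC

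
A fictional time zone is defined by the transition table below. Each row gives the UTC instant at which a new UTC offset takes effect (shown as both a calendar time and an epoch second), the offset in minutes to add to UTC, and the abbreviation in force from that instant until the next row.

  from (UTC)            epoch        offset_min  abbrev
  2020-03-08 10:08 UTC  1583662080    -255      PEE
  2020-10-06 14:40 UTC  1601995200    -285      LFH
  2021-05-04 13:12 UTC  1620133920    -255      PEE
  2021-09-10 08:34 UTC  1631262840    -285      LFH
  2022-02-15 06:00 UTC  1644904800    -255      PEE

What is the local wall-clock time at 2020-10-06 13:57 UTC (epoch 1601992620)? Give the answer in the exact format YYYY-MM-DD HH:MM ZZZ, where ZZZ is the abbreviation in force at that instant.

2020-10-06 09:42 PEE

Query: 2020-10-06 13:57 UTC
Rule 1/5 (PEE, -04:15): 2020-03-08 10:08 UTC ≤ query < 2020-10-06 14:40 UTC
13·60 + 57 - 255 = 582 min
582 = 0·1440 + 582; 582 = 9·60 + 42 → 09:42, same day
→ 2020-10-06 09:42 PEE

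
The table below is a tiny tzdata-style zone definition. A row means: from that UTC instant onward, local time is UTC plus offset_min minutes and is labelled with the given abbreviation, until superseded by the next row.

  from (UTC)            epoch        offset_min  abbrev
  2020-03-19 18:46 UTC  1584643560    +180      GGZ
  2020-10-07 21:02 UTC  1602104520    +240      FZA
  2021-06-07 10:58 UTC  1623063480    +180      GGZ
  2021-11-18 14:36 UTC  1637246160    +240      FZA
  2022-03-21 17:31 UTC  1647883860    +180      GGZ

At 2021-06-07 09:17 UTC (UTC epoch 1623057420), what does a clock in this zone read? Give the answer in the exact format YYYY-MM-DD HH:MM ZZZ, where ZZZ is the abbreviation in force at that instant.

2021-06-07 13:17 FZA

Query: 2021-06-07 09:17 UTC
Rule 2/5 (FZA, +04:00): 2020-10-07 21:02 UTC ≤ query < 2021-06-07 10:58 UTC
9·60 + 17 + 240 = 797 min
797 = 0·1440 + 797; 797 = 13·60 + 17 → 13:17, same day
→ 2021-06-07 13:17 FZA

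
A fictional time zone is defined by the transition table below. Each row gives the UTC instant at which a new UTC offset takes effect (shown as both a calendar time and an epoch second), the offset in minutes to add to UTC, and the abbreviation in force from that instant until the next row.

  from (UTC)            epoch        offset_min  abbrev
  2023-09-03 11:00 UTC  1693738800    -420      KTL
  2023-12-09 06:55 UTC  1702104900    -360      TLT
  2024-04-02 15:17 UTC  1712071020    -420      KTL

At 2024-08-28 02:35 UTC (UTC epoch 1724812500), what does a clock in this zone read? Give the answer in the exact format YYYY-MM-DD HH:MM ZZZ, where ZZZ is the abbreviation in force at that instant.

Query: 2024-08-28 02:35 UTC
Rule 3/3 (KTL, -07:00): 2024-04-02 15:17 UTC ≤ query < +∞
2·60 + 35 - 420 = -265 min
-265 = -1·1440 + 1175; 1175 = 19·60 + 35 → 19:35, 2024-08-28 - 1 day = 2024-08-27
→ 2024-08-27 19:35 KTL

2024-08-27 19:35 KTL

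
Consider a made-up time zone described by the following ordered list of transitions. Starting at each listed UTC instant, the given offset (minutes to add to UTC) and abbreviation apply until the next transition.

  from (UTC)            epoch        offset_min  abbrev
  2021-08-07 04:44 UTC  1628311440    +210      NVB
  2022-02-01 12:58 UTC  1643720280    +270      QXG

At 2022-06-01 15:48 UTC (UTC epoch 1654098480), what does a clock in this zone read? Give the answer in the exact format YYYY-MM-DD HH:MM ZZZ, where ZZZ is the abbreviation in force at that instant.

Query: 2022-06-01 15:48 UTC
Rule 2/2 (QXG, +04:30): 2022-02-01 12:58 UTC ≤ query < +∞
15·60 + 48 + 270 = 1218 min
1218 = 0·1440 + 1218; 1218 = 20·60 + 18 → 20:18, same day
→ 2022-06-01 20:18 QXG

2022-06-01 20:18 QXG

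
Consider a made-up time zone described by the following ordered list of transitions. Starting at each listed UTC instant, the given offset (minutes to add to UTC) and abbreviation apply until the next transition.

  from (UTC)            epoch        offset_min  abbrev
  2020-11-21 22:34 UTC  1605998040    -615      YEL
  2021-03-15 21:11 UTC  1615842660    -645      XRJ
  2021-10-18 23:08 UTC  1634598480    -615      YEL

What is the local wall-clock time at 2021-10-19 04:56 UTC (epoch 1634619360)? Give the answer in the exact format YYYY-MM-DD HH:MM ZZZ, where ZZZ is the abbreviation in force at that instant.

Query: 2021-10-19 04:56 UTC
Rule 3/3 (YEL, -10:15): 2021-10-18 23:08 UTC ≤ query < +∞
4·60 + 56 - 615 = -319 min
-319 = -1·1440 + 1121; 1121 = 18·60 + 41 → 18:41, 2021-10-19 - 1 day = 2021-10-18
→ 2021-10-18 18:41 YEL

2021-10-18 18:41 YEL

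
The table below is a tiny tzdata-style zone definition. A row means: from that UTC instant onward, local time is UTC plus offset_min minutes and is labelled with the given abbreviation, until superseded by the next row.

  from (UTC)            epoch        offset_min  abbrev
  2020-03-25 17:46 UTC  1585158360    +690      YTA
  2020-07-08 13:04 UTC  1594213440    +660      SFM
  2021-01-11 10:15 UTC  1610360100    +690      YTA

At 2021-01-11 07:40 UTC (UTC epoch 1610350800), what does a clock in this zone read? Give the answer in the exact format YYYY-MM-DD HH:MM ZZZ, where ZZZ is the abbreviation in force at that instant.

Query: 2021-01-11 07:40 UTC
Rule 2/3 (SFM, +11:00): 2020-07-08 13:04 UTC ≤ query < 2021-01-11 10:15 UTC
7·60 + 40 + 660 = 1120 min
1120 = 0·1440 + 1120; 1120 = 18·60 + 40 → 18:40, same day
→ 2021-01-11 18:40 SFM

2021-01-11 18:40 SFM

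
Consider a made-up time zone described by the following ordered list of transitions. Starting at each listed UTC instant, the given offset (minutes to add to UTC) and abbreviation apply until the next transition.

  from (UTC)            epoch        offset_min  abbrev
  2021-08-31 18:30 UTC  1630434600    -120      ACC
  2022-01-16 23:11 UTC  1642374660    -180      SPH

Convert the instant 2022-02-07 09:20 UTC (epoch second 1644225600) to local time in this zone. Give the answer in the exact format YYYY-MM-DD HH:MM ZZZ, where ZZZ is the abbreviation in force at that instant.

Query: 2022-02-07 09:20 UTC
Rule 2/2 (SPH, -03:00): 2022-01-16 23:11 UTC ≤ query < +∞
9·60 + 20 - 180 = 380 min
380 = 0·1440 + 380; 380 = 6·60 + 20 → 06:20, same day
→ 2022-02-07 06:20 SPH

2022-02-07 06:20 SPH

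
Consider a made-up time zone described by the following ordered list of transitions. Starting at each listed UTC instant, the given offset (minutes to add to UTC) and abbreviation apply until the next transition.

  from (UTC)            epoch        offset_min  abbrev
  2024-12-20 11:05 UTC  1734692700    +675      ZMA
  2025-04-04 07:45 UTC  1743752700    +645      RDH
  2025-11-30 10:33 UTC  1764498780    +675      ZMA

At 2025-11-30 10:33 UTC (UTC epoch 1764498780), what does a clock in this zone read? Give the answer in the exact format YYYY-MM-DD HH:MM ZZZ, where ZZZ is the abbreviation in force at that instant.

Query: 2025-11-30 10:33 UTC
Rule 3/3 (ZMA, +11:15): 2025-11-30 10:33 UTC ≤ query < +∞
10·60 + 33 + 675 = 1308 min
1308 = 0·1440 + 1308; 1308 = 21·60 + 48 → 21:48, same day
→ 2025-11-30 21:48 ZMA

2025-11-30 21:48 ZMA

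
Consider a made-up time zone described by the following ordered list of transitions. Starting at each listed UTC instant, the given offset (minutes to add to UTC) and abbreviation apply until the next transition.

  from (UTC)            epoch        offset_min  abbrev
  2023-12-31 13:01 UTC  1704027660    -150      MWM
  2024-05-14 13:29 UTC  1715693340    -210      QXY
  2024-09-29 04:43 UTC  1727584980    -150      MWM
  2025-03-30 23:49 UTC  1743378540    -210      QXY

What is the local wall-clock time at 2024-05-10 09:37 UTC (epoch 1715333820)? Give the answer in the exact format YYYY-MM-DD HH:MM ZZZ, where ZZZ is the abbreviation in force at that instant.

2024-05-10 07:07 MWM

Query: 2024-05-10 09:37 UTC
Rule 1/4 (MWM, -02:30): 2023-12-31 13:01 UTC ≤ query < 2024-05-14 13:29 UTC
9·60 + 37 - 150 = 427 min
427 = 0·1440 + 427; 427 = 7·60 + 7 → 07:07, same day
→ 2024-05-10 07:07 MWM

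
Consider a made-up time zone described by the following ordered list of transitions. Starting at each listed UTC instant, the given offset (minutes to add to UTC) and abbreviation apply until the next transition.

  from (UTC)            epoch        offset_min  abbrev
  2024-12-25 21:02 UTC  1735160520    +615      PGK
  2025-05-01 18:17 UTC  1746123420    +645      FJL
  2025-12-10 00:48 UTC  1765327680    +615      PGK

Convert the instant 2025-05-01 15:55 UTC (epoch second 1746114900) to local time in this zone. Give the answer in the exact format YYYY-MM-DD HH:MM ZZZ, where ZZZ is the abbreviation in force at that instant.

Query: 2025-05-01 15:55 UTC
Rule 1/3 (PGK, +10:15): 2024-12-25 21:02 UTC ≤ query < 2025-05-01 18:17 UTC
15·60 + 55 + 615 = 1570 min
1570 = 1·1440 + 130; 130 = 2·60 + 10 → 02:10, 2025-05-01 + 1 day = 2025-05-02
→ 2025-05-02 02:10 PGK

2025-05-02 02:10 PGK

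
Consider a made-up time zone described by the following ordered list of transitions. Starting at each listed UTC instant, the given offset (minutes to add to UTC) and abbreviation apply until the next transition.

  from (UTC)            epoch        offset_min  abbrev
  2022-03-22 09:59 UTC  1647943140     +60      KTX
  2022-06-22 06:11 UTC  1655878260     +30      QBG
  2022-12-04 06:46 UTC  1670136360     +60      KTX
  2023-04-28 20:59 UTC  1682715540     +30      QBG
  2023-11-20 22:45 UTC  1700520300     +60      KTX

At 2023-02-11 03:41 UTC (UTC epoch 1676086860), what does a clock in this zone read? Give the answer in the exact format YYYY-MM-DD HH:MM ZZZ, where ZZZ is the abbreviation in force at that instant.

Query: 2023-02-11 03:41 UTC
Rule 3/5 (KTX, +01:00): 2022-12-04 06:46 UTC ≤ query < 2023-04-28 20:59 UTC
3·60 + 41 + 60 = 281 min
281 = 0·1440 + 281; 281 = 4·60 + 41 → 04:41, same day
→ 2023-02-11 04:41 KTX

2023-02-11 04:41 KTX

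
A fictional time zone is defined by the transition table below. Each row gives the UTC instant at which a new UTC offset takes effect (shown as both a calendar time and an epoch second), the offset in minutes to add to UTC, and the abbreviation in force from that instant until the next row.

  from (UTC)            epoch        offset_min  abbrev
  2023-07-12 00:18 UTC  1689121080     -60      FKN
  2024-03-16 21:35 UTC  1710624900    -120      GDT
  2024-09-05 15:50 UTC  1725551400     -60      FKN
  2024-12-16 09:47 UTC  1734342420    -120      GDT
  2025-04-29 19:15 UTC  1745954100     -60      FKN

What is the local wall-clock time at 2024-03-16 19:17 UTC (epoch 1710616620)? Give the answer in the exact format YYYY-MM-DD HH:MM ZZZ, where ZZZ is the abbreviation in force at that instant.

Query: 2024-03-16 19:17 UTC
Rule 1/5 (FKN, -01:00): 2023-07-12 00:18 UTC ≤ query < 2024-03-16 21:35 UTC
19·60 + 17 - 60 = 1097 min
1097 = 0·1440 + 1097; 1097 = 18·60 + 17 → 18:17, same day
→ 2024-03-16 18:17 FKN

2024-03-16 18:17 FKN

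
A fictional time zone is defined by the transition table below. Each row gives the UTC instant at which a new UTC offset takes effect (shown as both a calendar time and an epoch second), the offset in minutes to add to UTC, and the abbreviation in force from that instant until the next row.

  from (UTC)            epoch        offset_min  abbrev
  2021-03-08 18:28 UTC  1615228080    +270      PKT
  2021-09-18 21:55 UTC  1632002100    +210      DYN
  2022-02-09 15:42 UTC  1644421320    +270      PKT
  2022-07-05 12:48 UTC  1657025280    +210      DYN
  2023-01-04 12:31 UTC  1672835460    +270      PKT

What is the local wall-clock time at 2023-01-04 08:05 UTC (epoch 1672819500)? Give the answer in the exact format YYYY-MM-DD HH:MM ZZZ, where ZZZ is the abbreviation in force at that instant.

2023-01-04 11:35 DYN

Query: 2023-01-04 08:05 UTC
Rule 4/5 (DYN, +03:30): 2022-07-05 12:48 UTC ≤ query < 2023-01-04 12:31 UTC
8·60 + 5 + 210 = 695 min
695 = 0·1440 + 695; 695 = 11·60 + 35 → 11:35, same day
→ 2023-01-04 11:35 DYN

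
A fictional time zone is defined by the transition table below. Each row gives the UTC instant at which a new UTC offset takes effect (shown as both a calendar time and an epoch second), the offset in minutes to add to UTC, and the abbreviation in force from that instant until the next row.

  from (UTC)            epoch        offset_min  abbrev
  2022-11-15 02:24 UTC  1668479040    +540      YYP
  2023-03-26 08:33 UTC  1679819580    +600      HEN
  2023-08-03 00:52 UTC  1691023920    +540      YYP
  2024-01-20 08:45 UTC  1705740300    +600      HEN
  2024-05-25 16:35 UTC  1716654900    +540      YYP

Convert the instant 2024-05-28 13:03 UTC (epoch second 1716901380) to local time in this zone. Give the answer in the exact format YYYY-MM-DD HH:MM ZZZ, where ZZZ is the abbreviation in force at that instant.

2024-05-28 22:03 YYP

Query: 2024-05-28 13:03 UTC
Rule 5/5 (YYP, +09:00): 2024-05-25 16:35 UTC ≤ query < +∞
13·60 + 3 + 540 = 1323 min
1323 = 0·1440 + 1323; 1323 = 22·60 + 3 → 22:03, same day
→ 2024-05-28 22:03 YYP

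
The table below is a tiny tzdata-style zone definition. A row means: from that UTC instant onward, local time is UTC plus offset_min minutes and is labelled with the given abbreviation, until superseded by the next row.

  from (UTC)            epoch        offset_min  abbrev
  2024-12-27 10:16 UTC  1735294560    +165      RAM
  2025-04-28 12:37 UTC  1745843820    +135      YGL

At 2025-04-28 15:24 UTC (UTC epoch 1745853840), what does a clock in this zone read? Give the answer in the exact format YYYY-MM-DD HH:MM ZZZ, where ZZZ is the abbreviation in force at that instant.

Query: 2025-04-28 15:24 UTC
Rule 2/2 (YGL, +02:15): 2025-04-28 12:37 UTC ≤ query < +∞
15·60 + 24 + 135 = 1059 min
1059 = 0·1440 + 1059; 1059 = 17·60 + 39 → 17:39, same day
→ 2025-04-28 17:39 YGL

2025-04-28 17:39 YGL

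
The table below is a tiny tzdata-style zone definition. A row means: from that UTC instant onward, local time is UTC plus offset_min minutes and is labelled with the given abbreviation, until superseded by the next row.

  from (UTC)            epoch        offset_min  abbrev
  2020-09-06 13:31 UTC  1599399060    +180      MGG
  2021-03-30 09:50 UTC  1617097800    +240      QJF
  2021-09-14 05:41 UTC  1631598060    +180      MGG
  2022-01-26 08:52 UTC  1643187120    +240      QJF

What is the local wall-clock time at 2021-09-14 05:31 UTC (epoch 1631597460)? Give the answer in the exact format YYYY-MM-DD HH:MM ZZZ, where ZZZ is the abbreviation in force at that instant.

Query: 2021-09-14 05:31 UTC
Rule 2/4 (QJF, +04:00): 2021-03-30 09:50 UTC ≤ query < 2021-09-14 05:41 UTC
5·60 + 31 + 240 = 571 min
571 = 0·1440 + 571; 571 = 9·60 + 31 → 09:31, same day
→ 2021-09-14 09:31 QJF

2021-09-14 09:31 QJF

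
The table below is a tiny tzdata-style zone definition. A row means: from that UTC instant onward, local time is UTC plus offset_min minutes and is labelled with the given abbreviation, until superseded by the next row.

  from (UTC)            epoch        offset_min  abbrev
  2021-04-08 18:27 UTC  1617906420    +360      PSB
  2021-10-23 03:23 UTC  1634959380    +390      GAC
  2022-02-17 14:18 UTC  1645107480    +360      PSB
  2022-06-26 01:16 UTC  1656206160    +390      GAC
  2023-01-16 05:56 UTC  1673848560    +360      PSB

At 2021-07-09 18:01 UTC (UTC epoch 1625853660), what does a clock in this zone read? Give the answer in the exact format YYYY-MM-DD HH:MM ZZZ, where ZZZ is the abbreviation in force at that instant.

Query: 2021-07-09 18:01 UTC
Rule 1/5 (PSB, +06:00): 2021-04-08 18:27 UTC ≤ query < 2021-10-23 03:23 UTC
18·60 + 1 + 360 = 1441 min
1441 = 1·1440 + 1; 1 = 0·60 + 1 → 00:01, 2021-07-09 + 1 day = 2021-07-10
→ 2021-07-10 00:01 PSB

2021-07-10 00:01 PSB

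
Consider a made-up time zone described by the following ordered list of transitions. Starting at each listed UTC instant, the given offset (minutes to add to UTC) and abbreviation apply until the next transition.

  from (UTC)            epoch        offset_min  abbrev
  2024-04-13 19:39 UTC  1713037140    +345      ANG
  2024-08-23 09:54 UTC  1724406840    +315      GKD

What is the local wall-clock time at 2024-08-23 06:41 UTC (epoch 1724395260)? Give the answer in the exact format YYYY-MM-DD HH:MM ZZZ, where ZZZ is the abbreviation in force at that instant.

2024-08-23 12:26 ANG

Query: 2024-08-23 06:41 UTC
Rule 1/2 (ANG, +05:45): 2024-04-13 19:39 UTC ≤ query < 2024-08-23 09:54 UTC
6·60 + 41 + 345 = 746 min
746 = 0·1440 + 746; 746 = 12·60 + 26 → 12:26, same day
→ 2024-08-23 12:26 ANG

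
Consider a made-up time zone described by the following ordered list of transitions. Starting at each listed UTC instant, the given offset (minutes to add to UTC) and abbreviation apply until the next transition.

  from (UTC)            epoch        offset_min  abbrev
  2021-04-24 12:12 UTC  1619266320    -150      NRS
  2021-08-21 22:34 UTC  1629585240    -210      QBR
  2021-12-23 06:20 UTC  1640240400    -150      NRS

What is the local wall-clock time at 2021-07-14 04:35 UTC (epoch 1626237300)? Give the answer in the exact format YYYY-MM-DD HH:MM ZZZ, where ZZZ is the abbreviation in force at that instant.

Query: 2021-07-14 04:35 UTC
Rule 1/3 (NRS, -02:30): 2021-04-24 12:12 UTC ≤ query < 2021-08-21 22:34 UTC
4·60 + 35 - 150 = 125 min
125 = 0·1440 + 125; 125 = 2·60 + 5 → 02:05, same day
→ 2021-07-14 02:05 NRS

2021-07-14 02:05 NRS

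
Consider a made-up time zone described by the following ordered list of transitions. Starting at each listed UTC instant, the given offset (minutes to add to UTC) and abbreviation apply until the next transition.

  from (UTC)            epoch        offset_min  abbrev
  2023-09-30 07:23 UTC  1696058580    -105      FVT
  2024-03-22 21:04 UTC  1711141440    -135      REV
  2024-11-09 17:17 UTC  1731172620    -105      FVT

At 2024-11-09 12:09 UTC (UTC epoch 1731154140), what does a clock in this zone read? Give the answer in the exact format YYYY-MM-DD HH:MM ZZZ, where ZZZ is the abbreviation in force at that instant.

Query: 2024-11-09 12:09 UTC
Rule 2/3 (REV, -02:15): 2024-03-22 21:04 UTC ≤ query < 2024-11-09 17:17 UTC
12·60 + 9 - 135 = 594 min
594 = 0·1440 + 594; 594 = 9·60 + 54 → 09:54, same day
→ 2024-11-09 09:54 REV

2024-11-09 09:54 REV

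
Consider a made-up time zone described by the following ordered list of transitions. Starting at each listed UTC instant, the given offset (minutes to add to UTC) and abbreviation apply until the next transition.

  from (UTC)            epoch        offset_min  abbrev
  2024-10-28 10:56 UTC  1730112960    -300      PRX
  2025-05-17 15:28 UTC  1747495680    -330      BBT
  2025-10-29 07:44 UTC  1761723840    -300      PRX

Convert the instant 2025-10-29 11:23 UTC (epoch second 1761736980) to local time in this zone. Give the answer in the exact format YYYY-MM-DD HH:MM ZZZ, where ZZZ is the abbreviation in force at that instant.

2025-10-29 06:23 PRX

Query: 2025-10-29 11:23 UTC
Rule 3/3 (PRX, -05:00): 2025-10-29 07:44 UTC ≤ query < +∞
11·60 + 23 - 300 = 383 min
383 = 0·1440 + 383; 383 = 6·60 + 23 → 06:23, same day
→ 2025-10-29 06:23 PRX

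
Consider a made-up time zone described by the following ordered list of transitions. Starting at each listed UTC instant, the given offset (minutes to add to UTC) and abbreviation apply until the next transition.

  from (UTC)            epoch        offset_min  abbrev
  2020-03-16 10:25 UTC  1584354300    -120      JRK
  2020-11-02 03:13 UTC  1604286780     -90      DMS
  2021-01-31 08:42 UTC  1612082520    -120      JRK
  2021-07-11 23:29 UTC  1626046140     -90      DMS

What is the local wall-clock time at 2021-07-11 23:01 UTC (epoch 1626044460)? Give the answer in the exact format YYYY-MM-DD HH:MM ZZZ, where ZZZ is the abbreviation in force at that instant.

Query: 2021-07-11 23:01 UTC
Rule 3/4 (JRK, -02:00): 2021-01-31 08:42 UTC ≤ query < 2021-07-11 23:29 UTC
23·60 + 1 - 120 = 1261 min
1261 = 0·1440 + 1261; 1261 = 21·60 + 1 → 21:01, same day
→ 2021-07-11 21:01 JRK

2021-07-11 21:01 JRK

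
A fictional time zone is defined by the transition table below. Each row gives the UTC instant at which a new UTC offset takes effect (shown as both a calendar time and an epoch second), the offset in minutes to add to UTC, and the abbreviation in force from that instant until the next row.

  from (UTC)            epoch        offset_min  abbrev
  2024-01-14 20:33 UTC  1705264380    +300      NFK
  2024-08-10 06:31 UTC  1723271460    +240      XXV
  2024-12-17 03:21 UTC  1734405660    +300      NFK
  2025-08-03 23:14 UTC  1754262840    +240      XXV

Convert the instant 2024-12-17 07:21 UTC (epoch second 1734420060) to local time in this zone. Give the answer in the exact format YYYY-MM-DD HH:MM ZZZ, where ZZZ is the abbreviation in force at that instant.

Query: 2024-12-17 07:21 UTC
Rule 3/4 (NFK, +05:00): 2024-12-17 03:21 UTC ≤ query < 2025-08-03 23:14 UTC
7·60 + 21 + 300 = 741 min
741 = 0·1440 + 741; 741 = 12·60 + 21 → 12:21, same day
→ 2024-12-17 12:21 NFK

2024-12-17 12:21 NFK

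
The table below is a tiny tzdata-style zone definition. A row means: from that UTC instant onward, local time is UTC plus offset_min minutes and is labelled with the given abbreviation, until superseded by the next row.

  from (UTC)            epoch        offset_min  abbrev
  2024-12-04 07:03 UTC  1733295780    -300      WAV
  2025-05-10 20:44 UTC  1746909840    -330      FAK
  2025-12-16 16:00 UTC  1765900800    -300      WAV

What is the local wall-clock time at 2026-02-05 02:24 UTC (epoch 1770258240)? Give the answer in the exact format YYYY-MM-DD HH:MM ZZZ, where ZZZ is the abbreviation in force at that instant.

Query: 2026-02-05 02:24 UTC
Rule 3/3 (WAV, -05:00): 2025-12-16 16:00 UTC ≤ query < +∞
2·60 + 24 - 300 = -156 min
-156 = -1·1440 + 1284; 1284 = 21·60 + 24 → 21:24, 2026-02-05 - 1 day = 2026-02-04
→ 2026-02-04 21:24 WAV

2026-02-04 21:24 WAV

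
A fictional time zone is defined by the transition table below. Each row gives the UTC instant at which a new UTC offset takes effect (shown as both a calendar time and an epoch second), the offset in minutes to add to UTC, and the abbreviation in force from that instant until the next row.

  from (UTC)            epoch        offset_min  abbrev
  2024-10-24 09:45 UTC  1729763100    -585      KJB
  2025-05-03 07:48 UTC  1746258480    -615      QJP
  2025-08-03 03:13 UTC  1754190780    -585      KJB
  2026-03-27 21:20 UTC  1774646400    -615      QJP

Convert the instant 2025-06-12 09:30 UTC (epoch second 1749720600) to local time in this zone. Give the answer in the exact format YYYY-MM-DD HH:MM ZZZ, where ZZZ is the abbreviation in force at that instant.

2025-06-11 23:15 QJP

Query: 2025-06-12 09:30 UTC
Rule 2/4 (QJP, -10:15): 2025-05-03 07:48 UTC ≤ query < 2025-08-03 03:13 UTC
9·60 + 30 - 615 = -45 min
-45 = -1·1440 + 1395; 1395 = 23·60 + 15 → 23:15, 2025-06-12 - 1 day = 2025-06-11
→ 2025-06-11 23:15 QJP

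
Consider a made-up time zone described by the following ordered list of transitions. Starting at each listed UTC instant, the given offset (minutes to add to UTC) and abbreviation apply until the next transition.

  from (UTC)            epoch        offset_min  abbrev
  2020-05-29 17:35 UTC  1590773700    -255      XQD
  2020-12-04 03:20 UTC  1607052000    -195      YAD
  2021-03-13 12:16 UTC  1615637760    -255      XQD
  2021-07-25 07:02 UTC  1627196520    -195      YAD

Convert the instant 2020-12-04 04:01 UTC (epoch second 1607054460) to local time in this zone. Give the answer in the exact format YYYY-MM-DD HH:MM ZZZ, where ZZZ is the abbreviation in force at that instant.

2020-12-04 00:46 YAD

Query: 2020-12-04 04:01 UTC
Rule 2/4 (YAD, -03:15): 2020-12-04 03:20 UTC ≤ query < 2021-03-13 12:16 UTC
4·60 + 1 - 195 = 46 min
46 = 0·1440 + 46; 46 = 0·60 + 46 → 00:46, same day
→ 2020-12-04 00:46 YAD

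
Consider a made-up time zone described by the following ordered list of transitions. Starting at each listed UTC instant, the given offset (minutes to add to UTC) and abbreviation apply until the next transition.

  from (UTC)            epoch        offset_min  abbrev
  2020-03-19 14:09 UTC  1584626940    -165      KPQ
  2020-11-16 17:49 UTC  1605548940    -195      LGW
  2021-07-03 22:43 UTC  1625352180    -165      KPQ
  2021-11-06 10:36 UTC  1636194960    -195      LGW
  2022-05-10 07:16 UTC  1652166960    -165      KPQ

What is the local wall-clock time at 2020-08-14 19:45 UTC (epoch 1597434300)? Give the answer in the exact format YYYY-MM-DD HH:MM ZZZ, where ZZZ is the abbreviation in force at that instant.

Query: 2020-08-14 19:45 UTC
Rule 1/5 (KPQ, -02:45): 2020-03-19 14:09 UTC ≤ query < 2020-11-16 17:49 UTC
19·60 + 45 - 165 = 1020 min
1020 = 0·1440 + 1020; 1020 = 17·60 + 0 → 17:00, same day
→ 2020-08-14 17:00 KPQ

2020-08-14 17:00 KPQ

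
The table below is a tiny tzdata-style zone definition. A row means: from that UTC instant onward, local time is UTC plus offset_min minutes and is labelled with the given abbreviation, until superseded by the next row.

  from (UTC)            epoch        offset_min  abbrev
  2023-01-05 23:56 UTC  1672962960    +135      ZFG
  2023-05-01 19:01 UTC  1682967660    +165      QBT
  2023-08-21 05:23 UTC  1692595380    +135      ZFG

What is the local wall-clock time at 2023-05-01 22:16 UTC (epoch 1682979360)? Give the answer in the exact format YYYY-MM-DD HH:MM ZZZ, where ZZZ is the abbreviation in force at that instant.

2023-05-02 01:01 QBT

Query: 2023-05-01 22:16 UTC
Rule 2/3 (QBT, +02:45): 2023-05-01 19:01 UTC ≤ query < 2023-08-21 05:23 UTC
22·60 + 16 + 165 = 1501 min
1501 = 1·1440 + 61; 61 = 1·60 + 1 → 01:01, 2023-05-01 + 1 day = 2023-05-02
→ 2023-05-02 01:01 QBT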